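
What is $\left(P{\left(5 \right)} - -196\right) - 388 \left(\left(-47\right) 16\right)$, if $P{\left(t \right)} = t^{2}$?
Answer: $291997$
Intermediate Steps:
$\left(P{\left(5 \right)} - -196\right) - 388 \left(\left(-47\right) 16\right) = \left(5^{2} - -196\right) - 388 \left(\left(-47\right) 16\right) = \left(25 + 196\right) - -291776 = 221 + 291776 = 291997$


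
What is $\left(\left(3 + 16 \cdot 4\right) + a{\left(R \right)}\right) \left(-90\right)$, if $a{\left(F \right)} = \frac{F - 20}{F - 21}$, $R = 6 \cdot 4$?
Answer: $-6150$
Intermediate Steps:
$R = 24$
$a{\left(F \right)} = \frac{-20 + F}{-21 + F}$
$\left(\left(3 + 16 \cdot 4\right) + a{\left(R \right)}\right) \left(-90\right) = \left(\left(3 + 16 \cdot 4\right) + \frac{-20 + 24}{-21 + 24}\right) \left(-90\right) = \left(\left(3 + 64\right) + \frac{1}{3} \cdot 4\right) \left(-90\right) = \left(67 + \frac{1}{3} \cdot 4\right) \left(-90\right) = \left(67 + \frac{4}{3}\right) \left(-90\right) = \frac{205}{3} \left(-90\right) = -6150$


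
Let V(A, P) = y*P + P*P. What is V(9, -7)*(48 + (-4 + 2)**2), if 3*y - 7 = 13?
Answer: 364/3 ≈ 121.33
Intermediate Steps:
y = 20/3 (y = 7/3 + (1/3)*13 = 7/3 + 13/3 = 20/3 ≈ 6.6667)
V(A, P) = P**2 + 20*P/3 (V(A, P) = 20*P/3 + P*P = 20*P/3 + P**2 = P**2 + 20*P/3)
V(9, -7)*(48 + (-4 + 2)**2) = ((1/3)*(-7)*(20 + 3*(-7)))*(48 + (-4 + 2)**2) = ((1/3)*(-7)*(20 - 21))*(48 + (-2)**2) = ((1/3)*(-7)*(-1))*(48 + 4) = (7/3)*52 = 364/3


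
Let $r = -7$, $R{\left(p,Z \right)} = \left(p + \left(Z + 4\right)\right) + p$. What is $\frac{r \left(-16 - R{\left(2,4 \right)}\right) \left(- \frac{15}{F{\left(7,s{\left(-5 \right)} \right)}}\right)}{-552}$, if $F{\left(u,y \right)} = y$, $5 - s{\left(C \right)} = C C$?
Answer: $- \frac{49}{184} \approx -0.2663$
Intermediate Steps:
$R{\left(p,Z \right)} = 4 + Z + 2 p$ ($R{\left(p,Z \right)} = \left(p + \left(4 + Z\right)\right) + p = \left(4 + Z + p\right) + p = 4 + Z + 2 p$)
$s{\left(C \right)} = 5 - C^{2}$ ($s{\left(C \right)} = 5 - C C = 5 - C^{2}$)
$\frac{r \left(-16 - R{\left(2,4 \right)}\right) \left(- \frac{15}{F{\left(7,s{\left(-5 \right)} \right)}}\right)}{-552} = \frac{- 7 \left(-16 - \left(4 + 4 + 2 \cdot 2\right)\right) \left(- \frac{15}{5 - \left(-5\right)^{2}}\right)}{-552} = - 7 \left(-16 - \left(4 + 4 + 4\right)\right) \left(- \frac{15}{5 - 25}\right) \left(- \frac{1}{552}\right) = - 7 \left(-16 - 12\right) \left(- \frac{15}{5 - 25}\right) \left(- \frac{1}{552}\right) = - 7 \left(-16 - 12\right) \left(- \frac{15}{-20}\right) \left(- \frac{1}{552}\right) = \left(-7\right) \left(-28\right) \left(\left(-15\right) \left(- \frac{1}{20}\right)\right) \left(- \frac{1}{552}\right) = 196 \cdot \frac{3}{4} \left(- \frac{1}{552}\right) = 147 \left(- \frac{1}{552}\right) = - \frac{49}{184}$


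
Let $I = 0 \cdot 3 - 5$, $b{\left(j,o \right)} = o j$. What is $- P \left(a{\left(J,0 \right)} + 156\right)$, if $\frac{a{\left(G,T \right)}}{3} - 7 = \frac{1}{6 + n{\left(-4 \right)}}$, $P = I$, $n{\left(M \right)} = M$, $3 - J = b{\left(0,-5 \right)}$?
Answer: $\frac{1785}{2} \approx 892.5$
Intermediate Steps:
$b{\left(j,o \right)} = j o$
$J = 3$ ($J = 3 - 0 \left(-5\right) = 3 - 0 = 3 + 0 = 3$)
$I = -5$ ($I = 0 - 5 = -5$)
$P = -5$
$a{\left(G,T \right)} = \frac{45}{2}$ ($a{\left(G,T \right)} = 21 + \frac{3}{6 - 4} = 21 + \frac{3}{2} = \frac{45}{2}$)
$- P \left(a{\left(J,0 \right)} + 156\right) = - \left(-5\right) \left(\frac{45}{2} + 156\right) = - \frac{\left(-5\right) 357}{2} = \left(-1\right) \left(- \frac{1785}{2}\right) = \frac{1785}{2}$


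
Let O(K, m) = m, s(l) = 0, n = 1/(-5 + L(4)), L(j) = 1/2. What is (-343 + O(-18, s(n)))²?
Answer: 117649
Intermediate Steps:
L(j) = ½
n = -2/9 (n = 1/(-5 + ½) = 1/(-9/2) = -2/9 ≈ -0.22222)
(-343 + O(-18, s(n)))² = (-343 + 0)² = (-343)² = 117649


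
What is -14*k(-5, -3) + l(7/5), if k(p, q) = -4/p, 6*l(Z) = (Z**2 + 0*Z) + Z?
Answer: -266/25 ≈ -10.640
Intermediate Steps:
l(Z) = Z/6 + Z**2/6 (l(Z) = ((Z**2 + 0*Z) + Z)/6 = ((Z**2 + 0) + Z)/6 = (Z**2 + Z)/6 = (Z + Z**2)/6 = Z/6 + Z**2/6)
-14*k(-5, -3) + l(7/5) = -(-56)/(-5) + (7/5)*(1 + 7/5)/6 = -(-56)*(-1)/5 + (7*(1/5))*(1 + 7*(1/5))/6 = -14*4/5 + (1/6)*(7/5)*(1 + 7/5) = -56/5 + (1/6)*(7/5)*(12/5) = -56/5 + 14/25 = -266/25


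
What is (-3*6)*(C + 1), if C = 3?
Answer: -72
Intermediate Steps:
(-3*6)*(C + 1) = (-3*6)*(3 + 1) = -18*4 = -72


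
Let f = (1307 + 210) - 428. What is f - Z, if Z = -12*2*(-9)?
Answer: 873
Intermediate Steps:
Z = 216 (Z = -24*(-9) = 216)
f = 1089 (f = 1517 - 428 = 1089)
f - Z = 1089 - 1*216 = 1089 - 216 = 873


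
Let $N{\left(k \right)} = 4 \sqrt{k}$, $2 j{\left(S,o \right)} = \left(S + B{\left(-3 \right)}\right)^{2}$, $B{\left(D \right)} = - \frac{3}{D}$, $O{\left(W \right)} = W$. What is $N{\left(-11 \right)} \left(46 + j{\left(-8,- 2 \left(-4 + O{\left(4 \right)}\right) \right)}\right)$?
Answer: $282 i \sqrt{11} \approx 935.29 i$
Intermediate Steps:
$j{\left(S,o \right)} = \frac{\left(1 + S\right)^{2}}{2}$ ($j{\left(S,o \right)} = \frac{\left(S - \frac{3}{-3}\right)^{2}}{2} = \frac{\left(S - -1\right)^{2}}{2} = \frac{\left(S + 1\right)^{2}}{2} = \frac{\left(1 + S\right)^{2}}{2}$)
$N{\left(-11 \right)} \left(46 + j{\left(-8,- 2 \left(-4 + O{\left(4 \right)}\right) \right)}\right) = 4 \sqrt{-11} \left(46 + \frac{\left(1 - 8\right)^{2}}{2}\right) = 4 i \sqrt{11} \left(46 + \frac{\left(-7\right)^{2}}{2}\right) = 4 i \sqrt{11} \left(46 + \frac{1}{2} \cdot 49\right) = 4 i \sqrt{11} \left(46 + \frac{49}{2}\right) = 4 i \sqrt{11} \cdot \frac{141}{2} = 282 i \sqrt{11}$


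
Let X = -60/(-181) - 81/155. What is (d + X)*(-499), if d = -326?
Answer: 4566494209/28055 ≈ 1.6277e+5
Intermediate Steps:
X = -5361/28055 (X = -60*(-1/181) - 81*1/155 = 60/181 - 81/155 = -5361/28055 ≈ -0.19109)
(d + X)*(-499) = (-326 - 5361/28055)*(-499) = -9151291/28055*(-499) = 4566494209/28055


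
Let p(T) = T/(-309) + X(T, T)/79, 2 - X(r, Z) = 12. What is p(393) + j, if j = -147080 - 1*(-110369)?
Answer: -298728786/8137 ≈ -36712.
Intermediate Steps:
X(r, Z) = -10 (X(r, Z) = 2 - 1*12 = 2 - 12 = -10)
j = -36711 (j = -147080 + 110369 = -36711)
p(T) = -10/79 - T/309 (p(T) = T/(-309) - 10/79 = T*(-1/309) - 10*1/79 = -T/309 - 10/79 = -10/79 - T/309)
p(393) + j = (-10/79 - 1/309*393) - 36711 = (-10/79 - 131/103) - 36711 = -11379/8137 - 36711 = -298728786/8137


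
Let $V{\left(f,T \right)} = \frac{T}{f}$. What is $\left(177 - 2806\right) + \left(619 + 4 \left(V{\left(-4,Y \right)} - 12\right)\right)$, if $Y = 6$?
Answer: $-2064$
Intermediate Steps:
$\left(177 - 2806\right) + \left(619 + 4 \left(V{\left(-4,Y \right)} - 12\right)\right) = \left(177 - 2806\right) + \left(619 + 4 \left(\frac{6}{-4} - 12\right)\right) = -2629 + \left(619 + 4 \left(6 \left(- \frac{1}{4}\right) - 12\right)\right) = -2629 + \left(619 + 4 \left(- \frac{3}{2} - 12\right)\right) = -2629 + \left(619 + 4 \left(- \frac{27}{2}\right)\right) = -2629 + \left(619 - 54\right) = -2629 + 565 = -2064$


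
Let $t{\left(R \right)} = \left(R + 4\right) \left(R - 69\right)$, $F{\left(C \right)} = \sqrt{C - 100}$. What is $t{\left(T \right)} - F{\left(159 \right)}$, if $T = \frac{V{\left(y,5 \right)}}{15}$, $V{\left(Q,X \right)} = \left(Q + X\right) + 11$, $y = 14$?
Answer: $-402 - \sqrt{59} \approx -409.68$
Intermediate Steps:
$V{\left(Q,X \right)} = 11 + Q + X$
$T = 2$ ($T = \frac{11 + 14 + 5}{15} = 30 \cdot \frac{1}{15} = 2$)
$F{\left(C \right)} = \sqrt{-100 + C}$
$t{\left(R \right)} = \left(-69 + R\right) \left(4 + R\right)$ ($t{\left(R \right)} = \left(4 + R\right) \left(-69 + R\right) = \left(-69 + R\right) \left(4 + R\right)$)
$t{\left(T \right)} - F{\left(159 \right)} = \left(-276 + 2^{2} - 130\right) - \sqrt{-100 + 159} = \left(-276 + 4 - 130\right) - \sqrt{59} = -402 - \sqrt{59}$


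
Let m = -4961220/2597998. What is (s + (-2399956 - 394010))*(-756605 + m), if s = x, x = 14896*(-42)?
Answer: 258529926052789230/99923 ≈ 2.5873e+12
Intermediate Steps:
m = -2480610/1298999 (m = -4961220*1/2597998 = -2480610/1298999 ≈ -1.9096)
x = -625632
s = -625632
(s + (-2399956 - 394010))*(-756605 + m) = (-625632 + (-2399956 - 394010))*(-756605 - 2480610/1298999) = (-625632 - 2793966)*(-982831619005/1298999) = -3419598*(-982831619005/1298999) = 258529926052789230/99923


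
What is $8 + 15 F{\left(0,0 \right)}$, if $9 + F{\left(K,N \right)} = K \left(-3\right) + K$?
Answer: $-127$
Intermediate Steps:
$F{\left(K,N \right)} = -9 - 2 K$ ($F{\left(K,N \right)} = -9 + \left(K \left(-3\right) + K\right) = -9 + \left(- 3 K + K\right) = -9 - 2 K$)
$8 + 15 F{\left(0,0 \right)} = 8 + 15 \left(-9 - 0\right) = 8 + 15 \left(-9 + 0\right) = 8 + 15 \left(-9\right) = 8 - 135 = -127$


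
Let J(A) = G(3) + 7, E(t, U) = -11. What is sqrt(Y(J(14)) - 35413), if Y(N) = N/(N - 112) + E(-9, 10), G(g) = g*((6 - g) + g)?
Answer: I*sqrt(268126431)/87 ≈ 188.21*I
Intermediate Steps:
G(g) = 6*g (G(g) = g*6 = 6*g)
J(A) = 25 (J(A) = 6*3 + 7 = 18 + 7 = 25)
Y(N) = -11 + N/(-112 + N) (Y(N) = N/(N - 112) - 11 = N/(-112 + N) - 11 = -11 + N/(-112 + N))
sqrt(Y(J(14)) - 35413) = sqrt(2*(616 - 5*25)/(-112 + 25) - 35413) = sqrt(2*(616 - 125)/(-87) - 35413) = sqrt(2*(-1/87)*491 - 35413) = sqrt(-982/87 - 35413) = sqrt(-3081913/87) = I*sqrt(268126431)/87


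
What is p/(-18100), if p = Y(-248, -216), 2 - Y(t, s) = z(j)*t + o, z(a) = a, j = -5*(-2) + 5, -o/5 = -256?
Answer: -1221/9050 ≈ -0.13492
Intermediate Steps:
o = 1280 (o = -5*(-256) = 1280)
j = 15 (j = 10 + 5 = 15)
Y(t, s) = -1278 - 15*t (Y(t, s) = 2 - (15*t + 1280) = 2 - (1280 + 15*t) = 2 + (-1280 - 15*t) = -1278 - 15*t)
p = 2442 (p = -1278 - 15*(-248) = -1278 + 3720 = 2442)
p/(-18100) = 2442/(-18100) = 2442*(-1/18100) = -1221/9050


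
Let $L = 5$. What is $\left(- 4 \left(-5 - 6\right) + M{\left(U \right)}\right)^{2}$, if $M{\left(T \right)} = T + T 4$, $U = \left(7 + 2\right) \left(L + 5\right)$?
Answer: $244036$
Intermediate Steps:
$U = 90$ ($U = \left(7 + 2\right) \left(5 + 5\right) = 9 \cdot 10 = 90$)
$M{\left(T \right)} = 5 T$ ($M{\left(T \right)} = T + 4 T = 5 T$)
$\left(- 4 \left(-5 - 6\right) + M{\left(U \right)}\right)^{2} = \left(- 4 \left(-5 - 6\right) + 5 \cdot 90\right)^{2} = \left(\left(-4\right) \left(-11\right) + 450\right)^{2} = \left(44 + 450\right)^{2} = 494^{2} = 244036$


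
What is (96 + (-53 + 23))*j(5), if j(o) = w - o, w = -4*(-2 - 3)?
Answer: 990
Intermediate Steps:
w = 20 (w = -4*(-5) = 20)
j(o) = 20 - o
(96 + (-53 + 23))*j(5) = (96 + (-53 + 23))*(20 - 1*5) = (96 - 30)*(20 - 5) = 66*15 = 990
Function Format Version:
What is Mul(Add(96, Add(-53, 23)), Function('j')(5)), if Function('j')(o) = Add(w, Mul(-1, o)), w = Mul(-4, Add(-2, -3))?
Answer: 990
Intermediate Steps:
w = 20 (w = Mul(-4, -5) = 20)
Function('j')(o) = Add(20, Mul(-1, o))
Mul(Add(96, Add(-53, 23)), Function('j')(5)) = Mul(Add(96, Add(-53, 23)), Add(20, Mul(-1, 5))) = Mul(Add(96, -30), Add(20, -5)) = Mul(66, 15) = 990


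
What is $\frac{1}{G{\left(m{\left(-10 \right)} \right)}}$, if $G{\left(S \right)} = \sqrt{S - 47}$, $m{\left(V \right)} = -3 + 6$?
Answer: $- \frac{i \sqrt{11}}{22} \approx - 0.15076 i$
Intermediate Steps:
$m{\left(V \right)} = 3$
$G{\left(S \right)} = \sqrt{-47 + S}$
$\frac{1}{G{\left(m{\left(-10 \right)} \right)}} = \frac{1}{\sqrt{-47 + 3}} = \frac{1}{\sqrt{-44}} = \frac{1}{2 i \sqrt{11}} = - \frac{i \sqrt{11}}{22}$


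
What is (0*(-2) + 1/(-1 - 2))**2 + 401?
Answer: 3610/9 ≈ 401.11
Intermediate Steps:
(0*(-2) + 1/(-1 - 2))**2 + 401 = (0 + 1/(-3))**2 + 401 = (0 - 1/3)**2 + 401 = (-1/3)**2 + 401 = 1/9 + 401 = 3610/9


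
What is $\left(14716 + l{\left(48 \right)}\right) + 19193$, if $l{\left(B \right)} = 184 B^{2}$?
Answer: $457845$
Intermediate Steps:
$\left(14716 + l{\left(48 \right)}\right) + 19193 = \left(14716 + 184 \cdot 48^{2}\right) + 19193 = \left(14716 + 184 \cdot 2304\right) + 19193 = \left(14716 + 423936\right) + 19193 = 438652 + 19193 = 457845$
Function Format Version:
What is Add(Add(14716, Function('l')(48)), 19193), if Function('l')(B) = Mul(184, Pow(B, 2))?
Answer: 457845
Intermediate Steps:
Add(Add(14716, Function('l')(48)), 19193) = Add(Add(14716, Mul(184, Pow(48, 2))), 19193) = Add(Add(14716, Mul(184, 2304)), 19193) = Add(Add(14716, 423936), 19193) = Add(438652, 19193) = 457845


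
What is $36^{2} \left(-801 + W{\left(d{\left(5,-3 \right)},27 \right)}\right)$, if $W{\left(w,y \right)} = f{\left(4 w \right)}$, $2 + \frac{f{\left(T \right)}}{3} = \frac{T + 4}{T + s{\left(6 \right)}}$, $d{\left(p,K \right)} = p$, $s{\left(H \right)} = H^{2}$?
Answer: $- \frac{7309440}{7} \approx -1.0442 \cdot 10^{6}$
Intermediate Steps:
$f{\left(T \right)} = -6 + \frac{3 \left(4 + T\right)}{36 + T}$ ($f{\left(T \right)} = -6 + 3 \frac{T + 4}{T + 6^{2}} = -6 + 3 \frac{4 + T}{T + 36} = -6 + 3 \frac{4 + T}{36 + T} = -6 + \frac{3 \left(4 + T\right)}{36 + T}$)
$W{\left(w,y \right)} = \frac{3 \left(-68 - 4 w\right)}{36 + 4 w}$
$36^{2} \left(-801 + W{\left(d{\left(5,-3 \right)},27 \right)}\right) = 36^{2} \left(-801 + \frac{3 \left(-17 - 5\right)}{9 + 5}\right) = 1296 \left(-801 + \frac{3 \left(-17 - 5\right)}{14}\right) = 1296 \left(-801 + 3 \cdot \frac{1}{14} \left(-22\right)\right) = 1296 \left(-801 - \frac{33}{7}\right) = 1296 \left(- \frac{5640}{7}\right) = - \frac{7309440}{7}$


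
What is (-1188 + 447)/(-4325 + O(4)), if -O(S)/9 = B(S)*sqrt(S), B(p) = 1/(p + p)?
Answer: 156/911 ≈ 0.17124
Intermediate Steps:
B(p) = 1/(2*p)
O(S) = -9/(2*sqrt(S)) (O(S) = -9*1/(2*S)*sqrt(S) = -9/(2*sqrt(S)))
(-1188 + 447)/(-4325 + O(4)) = (-1188 + 447)/(-4325 - 9/(2*sqrt(4))) = -741/(-4325 - 9/2*1/2) = -741/(-4325 - 9/4) = -741/(-17309/4) = -741*(-4/17309) = 156/911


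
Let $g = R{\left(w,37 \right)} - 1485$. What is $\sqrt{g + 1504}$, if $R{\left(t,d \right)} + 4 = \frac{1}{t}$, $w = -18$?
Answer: $\frac{\sqrt{538}}{6} \approx 3.8658$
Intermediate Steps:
$R{\left(t,d \right)} = -4 + \frac{1}{t}$
$g = - \frac{26803}{18}$ ($g = \left(-4 + \frac{1}{-18}\right) - 1485 = \left(-4 - \frac{1}{18}\right) - 1485 = - \frac{73}{18} - 1485 = - \frac{26803}{18} \approx -1489.1$)
$\sqrt{g + 1504} = \sqrt{- \frac{26803}{18} + 1504} = \sqrt{\frac{269}{18}} = \frac{\sqrt{538}}{6}$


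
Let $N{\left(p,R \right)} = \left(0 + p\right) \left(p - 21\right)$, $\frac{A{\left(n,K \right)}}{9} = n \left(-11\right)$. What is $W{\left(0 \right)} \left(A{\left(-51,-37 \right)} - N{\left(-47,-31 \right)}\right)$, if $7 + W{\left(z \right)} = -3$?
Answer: $-18530$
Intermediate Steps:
$A{\left(n,K \right)} = - 99 n$ ($A{\left(n,K \right)} = 9 n \left(-11\right) = 9 \left(- 11 n\right) = - 99 n$)
$N{\left(p,R \right)} = p \left(-21 + p\right)$
$W{\left(z \right)} = -10$ ($W{\left(z \right)} = -7 - 3 = -10$)
$W{\left(0 \right)} \left(A{\left(-51,-37 \right)} - N{\left(-47,-31 \right)}\right) = - 10 \left(\left(-99\right) \left(-51\right) - - 47 \left(-21 - 47\right)\right) = - 10 \left(5049 - \left(-47\right) \left(-68\right)\right) = - 10 \left(5049 - 3196\right) = \left(-10\right) 1853 = -18530$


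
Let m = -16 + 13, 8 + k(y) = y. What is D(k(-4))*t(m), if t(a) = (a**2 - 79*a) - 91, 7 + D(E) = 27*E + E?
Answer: -53165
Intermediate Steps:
k(y) = -8 + y
D(E) = -7 + 28*E (D(E) = -7 + (27*E + E) = -7 + 28*E)
m = -3
t(a) = -91 + a**2 - 79*a
D(k(-4))*t(m) = (-7 + 28*(-8 - 4))*(-91 + (-3)**2 - 79*(-3)) = (-7 + 28*(-12))*(-91 + 9 + 237) = (-7 - 336)*155 = -343*155 = -53165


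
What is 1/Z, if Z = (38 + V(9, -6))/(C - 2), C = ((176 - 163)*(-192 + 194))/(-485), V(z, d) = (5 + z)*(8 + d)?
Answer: -166/5335 ≈ -0.031115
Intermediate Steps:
C = -26/485 (C = (13*2)*(-1/485) = 26*(-1/485) = -26/485 ≈ -0.053608)
Z = -5335/166 (Z = (38 + (40 + 5*(-6) + 8*9 - 6*9))/(-26/485 - 2) = (38 + (40 - 30 + 72 - 54))/(-996/485) = (38 + 28)*(-485/996) = 66*(-485/996) = -5335/166 ≈ -32.139)
1/Z = 1/(-5335/166) = -166/5335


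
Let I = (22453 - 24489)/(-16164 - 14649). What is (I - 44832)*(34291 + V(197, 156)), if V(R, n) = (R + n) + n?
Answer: -16024314008000/10271 ≈ -1.5602e+9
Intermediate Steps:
V(R, n) = R + 2*n
I = 2036/30813 (I = -2036/(-30813) = -2036*(-1/30813) = 2036/30813 ≈ 0.066076)
(I - 44832)*(34291 + V(197, 156)) = (2036/30813 - 44832)*(34291 + (197 + 2*156)) = -1381406380*(34291 + (197 + 312))/30813 = -1381406380*(34291 + 509)/30813 = -1381406380/30813*34800 = -16024314008000/10271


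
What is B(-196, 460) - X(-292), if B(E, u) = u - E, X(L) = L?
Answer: 948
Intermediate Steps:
B(-196, 460) - X(-292) = (460 - 1*(-196)) - 1*(-292) = (460 + 196) + 292 = 656 + 292 = 948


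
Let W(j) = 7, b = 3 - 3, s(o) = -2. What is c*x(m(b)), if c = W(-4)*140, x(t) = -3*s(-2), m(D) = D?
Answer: 5880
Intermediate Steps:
b = 0
x(t) = 6 (x(t) = -3*(-2) = 6)
c = 980 (c = 7*140 = 980)
c*x(m(b)) = 980*6 = 5880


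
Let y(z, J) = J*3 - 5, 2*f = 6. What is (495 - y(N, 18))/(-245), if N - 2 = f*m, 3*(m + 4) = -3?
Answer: -446/245 ≈ -1.8204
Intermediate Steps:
f = 3 (f = (1/2)*6 = 3)
m = -5 (m = -4 + (1/3)*(-3) = -4 - 1 = -5)
N = -13 (N = 2 + 3*(-5) = 2 - 15 = -13)
y(z, J) = -5 + 3*J (y(z, J) = 3*J - 5 = -5 + 3*J)
(495 - y(N, 18))/(-245) = (495 - (-5 + 3*18))/(-245) = (495 - (-5 + 54))*(-1/245) = (495 - 1*49)*(-1/245) = (495 - 49)*(-1/245) = 446*(-1/245) = -446/245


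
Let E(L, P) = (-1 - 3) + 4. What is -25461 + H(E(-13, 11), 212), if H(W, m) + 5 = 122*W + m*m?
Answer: 19478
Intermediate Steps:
E(L, P) = 0 (E(L, P) = -4 + 4 = 0)
H(W, m) = -5 + m**2 + 122*W (H(W, m) = -5 + (122*W + m*m) = -5 + (122*W + m**2) = -5 + (m**2 + 122*W) = -5 + m**2 + 122*W)
-25461 + H(E(-13, 11), 212) = -25461 + (-5 + 212**2 + 122*0) = -25461 + (-5 + 44944 + 0) = -25461 + 44939 = 19478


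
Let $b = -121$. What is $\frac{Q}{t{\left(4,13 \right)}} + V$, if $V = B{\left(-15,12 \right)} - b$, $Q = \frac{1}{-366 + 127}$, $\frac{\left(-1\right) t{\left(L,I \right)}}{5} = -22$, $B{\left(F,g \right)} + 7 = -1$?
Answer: $\frac{2970769}{26290} \approx 113.0$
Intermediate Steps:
$B{\left(F,g \right)} = -8$ ($B{\left(F,g \right)} = -7 - 1 = -8$)
$t{\left(L,I \right)} = 110$ ($t{\left(L,I \right)} = \left(-5\right) \left(-22\right) = 110$)
$Q = - \frac{1}{239}$ ($Q = \frac{1}{-239} = - \frac{1}{239} \approx -0.0041841$)
$V = 113$ ($V = -8 - -121 = -8 + 121 = 113$)
$\frac{Q}{t{\left(4,13 \right)}} + V = - \frac{1}{239 \cdot 110} + 113 = \left(- \frac{1}{239}\right) \frac{1}{110} + 113 = - \frac{1}{26290} + 113 = \frac{2970769}{26290}$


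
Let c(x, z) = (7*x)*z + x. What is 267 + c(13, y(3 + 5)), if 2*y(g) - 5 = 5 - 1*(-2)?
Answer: 826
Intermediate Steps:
y(g) = 6 (y(g) = 5/2 + (5 - 1*(-2))/2 = 5/2 + (5 + 2)/2 = 5/2 + (1/2)*7 = 5/2 + 7/2 = 6)
c(x, z) = x + 7*x*z (c(x, z) = 7*x*z + x = x + 7*x*z)
267 + c(13, y(3 + 5)) = 267 + 13*(1 + 7*6) = 267 + 13*(1 + 42) = 267 + 13*43 = 267 + 559 = 826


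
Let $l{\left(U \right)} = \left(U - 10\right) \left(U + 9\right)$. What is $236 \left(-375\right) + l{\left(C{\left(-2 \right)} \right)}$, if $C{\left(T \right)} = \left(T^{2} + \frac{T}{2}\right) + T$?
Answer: $-88590$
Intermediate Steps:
$C{\left(T \right)} = T^{2} + \frac{3 T}{2}$ ($C{\left(T \right)} = \left(T^{2} + \frac{T}{2}\right) + T = T^{2} + \frac{3 T}{2}$)
$l{\left(U \right)} = \left(-10 + U\right) \left(9 + U\right)$
$236 \left(-375\right) + l{\left(C{\left(-2 \right)} \right)} = 236 \left(-375\right) - \left(90 - \left(3 + 2 \left(-2\right)\right)^{2} + \frac{1}{2} \left(-2\right) \left(3 + 2 \left(-2\right)\right)\right) = -88500 - \left(90 - \left(3 - 4\right)^{2} + \frac{1}{2} \left(-2\right) \left(3 - 4\right)\right) = -88500 - \left(90 - 1^{2} + \frac{1}{2} \left(-2\right) \left(-1\right)\right) = -88500 - \left(91 - 1\right) = -88500 - 90 = -88590$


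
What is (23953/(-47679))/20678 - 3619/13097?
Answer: -509758405217/1844630803302 ≈ -0.27635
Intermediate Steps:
(23953/(-47679))/20678 - 3619/13097 = (23953*(-1/47679))*(1/20678) - 3619*1/13097 = -23953/47679*1/20678 - 517/1871 = -23953/985906362 - 517/1871 = -509758405217/1844630803302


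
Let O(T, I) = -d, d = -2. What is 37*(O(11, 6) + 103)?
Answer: 3885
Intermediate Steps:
O(T, I) = 2 (O(T, I) = -1*(-2) = 2)
37*(O(11, 6) + 103) = 37*(2 + 103) = 37*105 = 3885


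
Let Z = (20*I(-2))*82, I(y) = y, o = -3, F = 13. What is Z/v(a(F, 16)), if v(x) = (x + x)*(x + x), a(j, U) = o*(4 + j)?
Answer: -820/2601 ≈ -0.31526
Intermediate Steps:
a(j, U) = -12 - 3*j (a(j, U) = -3*(4 + j) = -12 - 3*j)
Z = -3280 (Z = (20*(-2))*82 = -40*82 = -3280)
v(x) = 4*x² (v(x) = (2*x)*(2*x) = 4*x²)
Z/v(a(F, 16)) = -3280*1/(4*(-12 - 3*13)²) = -3280*1/(4*(-12 - 39)²) = -3280/(4*(-51)²) = -3280/(4*2601) = -3280/10404 = -3280*1/10404 = -820/2601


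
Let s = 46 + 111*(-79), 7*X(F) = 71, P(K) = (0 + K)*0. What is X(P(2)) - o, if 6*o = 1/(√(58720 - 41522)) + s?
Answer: 61487/42 - √17198/103188 ≈ 1464.0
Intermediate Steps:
P(K) = 0 (P(K) = K*0 = 0)
X(F) = 71/7 (X(F) = (⅐)*71 = 71/7)
s = -8723 (s = 46 - 8769 = -8723)
o = -8723/6 + √17198/103188 (o = (1/(√(58720 - 41522)) - 8723)/6 = (1/(√17198) - 8723)/6 = (√17198/17198 - 8723)/6 = (-8723 + √17198/17198)/6 = -8723/6 + √17198/103188 ≈ -1453.8)
X(P(2)) - o = 71/7 - (-8723/6 + √17198/103188) = 71/7 + (8723/6 - √17198/103188) = 61487/42 - √17198/103188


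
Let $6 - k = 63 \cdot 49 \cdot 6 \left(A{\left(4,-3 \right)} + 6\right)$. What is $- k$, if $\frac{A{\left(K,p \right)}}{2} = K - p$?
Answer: $370434$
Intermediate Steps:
$A{\left(K,p \right)} = - 2 p + 2 K$ ($A{\left(K,p \right)} = 2 \left(K - p\right) = - 2 p + 2 K$)
$k = -370434$ ($k = 6 - 63 \cdot 49 \cdot 6 \left(\left(\left(-2\right) \left(-3\right) + 2 \cdot 4\right) + 6\right) = 6 - 3087 \cdot 6 \left(\left(6 + 8\right) + 6\right) = 6 - 3087 \cdot 6 \left(14 + 6\right) = 6 - 3087 \cdot 6 \cdot 20 = 6 - 3087 \cdot 120 = 6 - 370440 = -370434$)
$- k = \left(-1\right) \left(-370434\right) = 370434$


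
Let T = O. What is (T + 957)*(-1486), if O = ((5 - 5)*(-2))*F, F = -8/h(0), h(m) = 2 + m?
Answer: -1422102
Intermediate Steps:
F = -4 (F = -8/(2 + 0) = -8/2 = -8*½ = -4)
O = 0 (O = ((5 - 5)*(-2))*(-4) = (0*(-2))*(-4) = 0*(-4) = 0)
T = 0
(T + 957)*(-1486) = (0 + 957)*(-1486) = 957*(-1486) = -1422102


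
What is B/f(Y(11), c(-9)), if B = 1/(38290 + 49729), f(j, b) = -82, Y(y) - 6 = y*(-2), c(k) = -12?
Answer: -1/7217558 ≈ -1.3855e-7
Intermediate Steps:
Y(y) = 6 - 2*y (Y(y) = 6 + y*(-2) = 6 - 2*y)
B = 1/88019 ≈ 1.1361e-5
B/f(Y(11), c(-9)) = (1/88019)/(-82) = (1/88019)*(-1/82) = -1/7217558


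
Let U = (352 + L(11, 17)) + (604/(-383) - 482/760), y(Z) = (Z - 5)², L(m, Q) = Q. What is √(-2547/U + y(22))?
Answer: √803770487780185981/53382437 ≈ 16.795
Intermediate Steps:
y(Z) = (-5 + Z)²
U = 53382437/145540 (U = (352 + 17) + (604/(-383) - 482/760) = 369 + (604*(-1/383) - 482*1/760) = 369 + (-604/383 - 241/380) = 369 - 321823/145540 = 53382437/145540 ≈ 366.79)
√(-2547/U + y(22)) = √(-2547/53382437/145540 + (-5 + 22)²) = √(-2547*145540/53382437 + 17²) = √(-370690380/53382437 + 289) = √(15056833913/53382437) = √803770487780185981/53382437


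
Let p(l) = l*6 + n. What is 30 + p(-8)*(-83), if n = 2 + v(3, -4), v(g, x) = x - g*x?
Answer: 3184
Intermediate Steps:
v(g, x) = x - g*x
n = 10 (n = 2 - 4*(1 - 1*3) = 2 - 4*(1 - 3) = 2 - 4*(-2) = 2 + 8 = 10)
p(l) = 10 + 6*l (p(l) = l*6 + 10 = 6*l + 10 = 10 + 6*l)
30 + p(-8)*(-83) = 30 + (10 + 6*(-8))*(-83) = 30 + (10 - 48)*(-83) = 30 - 38*(-83) = 30 + 3154 = 3184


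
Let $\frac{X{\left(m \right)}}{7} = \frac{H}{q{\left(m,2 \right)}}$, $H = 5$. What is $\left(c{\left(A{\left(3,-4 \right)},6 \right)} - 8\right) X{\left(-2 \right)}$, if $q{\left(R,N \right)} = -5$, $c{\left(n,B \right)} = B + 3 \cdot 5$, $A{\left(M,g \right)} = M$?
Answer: $-91$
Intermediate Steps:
$c{\left(n,B \right)} = 15 + B$ ($c{\left(n,B \right)} = B + 15 = 15 + B$)
$X{\left(m \right)} = -7$ ($X{\left(m \right)} = 7 \frac{5}{-5} = 7 \cdot 5 \left(- \frac{1}{5}\right) = 7 \left(-1\right) = -7$)
$\left(c{\left(A{\left(3,-4 \right)},6 \right)} - 8\right) X{\left(-2 \right)} = \left(\left(15 + 6\right) - 8\right) \left(-7\right) = \left(21 - 8\right) \left(-7\right) = 13 \left(-7\right) = -91$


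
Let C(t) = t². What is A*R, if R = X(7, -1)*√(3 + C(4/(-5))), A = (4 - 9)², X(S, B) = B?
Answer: -5*√91 ≈ -47.697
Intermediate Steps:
A = 25 (A = (-5)² = 25)
R = -√91/5 (R = -√(3 + (4/(-5))²) = -√(3 + (4*(-⅕))²) = -√(3 + (-⅘)²) = -√(3 + 16/25) = -√(91/25) = -√91/5 ≈ -1.9079)
A*R = 25*(-√91/5) = -5*√91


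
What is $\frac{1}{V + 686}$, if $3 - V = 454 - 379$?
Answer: $\frac{1}{614} \approx 0.0016287$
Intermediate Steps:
$V = -72$ ($V = 3 - \left(454 - 379\right) = 3 - 75 = -72$)
$\frac{1}{V + 686} = \frac{1}{-72 + 686} = \frac{1}{614}$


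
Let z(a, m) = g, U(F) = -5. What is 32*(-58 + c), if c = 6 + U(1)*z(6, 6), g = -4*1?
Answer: -1024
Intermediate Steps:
g = -4
z(a, m) = -4
c = 26 (c = 6 - 5*(-4) = 6 + 20 = 26)
32*(-58 + c) = 32*(-58 + 26) = 32*(-32) = -1024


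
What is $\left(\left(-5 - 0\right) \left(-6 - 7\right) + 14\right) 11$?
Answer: $869$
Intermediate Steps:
$\left(\left(-5 - 0\right) \left(-6 - 7\right) + 14\right) 11 = \left(\left(-5 + \left(-1 + 1\right)\right) \left(-13\right) + 14\right) 11 = \left(\left(-5 + 0\right) \left(-13\right) + 14\right) 11 = \left(\left(-5\right) \left(-13\right) + 14\right) 11 = \left(65 + 14\right) 11 = 79 \cdot 11 = 869$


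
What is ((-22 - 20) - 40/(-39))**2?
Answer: 2553604/1521 ≈ 1678.9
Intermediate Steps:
((-22 - 20) - 40/(-39))**2 = (-42 - 40*(-1/39))**2 = (-42 + 40/39)**2 = (-1598/39)**2 = 2553604/1521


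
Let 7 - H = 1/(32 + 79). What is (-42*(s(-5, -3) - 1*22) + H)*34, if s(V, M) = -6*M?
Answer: 660416/111 ≈ 5949.7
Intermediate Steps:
H = 776/111 (H = 7 - 1/(32 + 79) = 7 - 1/111 = 776/111 ≈ 6.9910)
(-42*(s(-5, -3) - 1*22) + H)*34 = (-42*(-6*(-3) - 1*22) + 776/111)*34 = (-42*(18 - 22) + 776/111)*34 = (-42*(-4) + 776/111)*34 = (168 + 776/111)*34 = (19424/111)*34 = 660416/111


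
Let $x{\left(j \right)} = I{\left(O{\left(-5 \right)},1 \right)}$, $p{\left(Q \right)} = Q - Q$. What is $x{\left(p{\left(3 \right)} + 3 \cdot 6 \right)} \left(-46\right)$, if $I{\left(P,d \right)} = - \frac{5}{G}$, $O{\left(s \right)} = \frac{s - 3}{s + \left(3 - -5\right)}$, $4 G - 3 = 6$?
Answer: $\frac{920}{9} \approx 102.22$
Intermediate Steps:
$G = \frac{9}{4}$ ($G = \frac{3}{4} + \frac{1}{4} \cdot 6 = \frac{3}{4} + \frac{3}{2} = \frac{9}{4} \approx 2.25$)
$p{\left(Q \right)} = 0$
$O{\left(s \right)} = \frac{-3 + s}{8 + s}$ ($O{\left(s \right)} = \frac{-3 + s}{s + \left(3 + 5\right)} = \frac{-3 + s}{s + 8} = \frac{-3 + s}{8 + s}$)
$I{\left(P,d \right)} = - \frac{20}{9}$ ($I{\left(P,d \right)} = - \frac{5}{\frac{9}{4}} = \left(-5\right) \frac{4}{9} = - \frac{20}{9}$)
$x{\left(j \right)} = - \frac{20}{9}$
$x{\left(p{\left(3 \right)} + 3 \cdot 6 \right)} \left(-46\right) = \left(- \frac{20}{9}\right) \left(-46\right) = \frac{920}{9}$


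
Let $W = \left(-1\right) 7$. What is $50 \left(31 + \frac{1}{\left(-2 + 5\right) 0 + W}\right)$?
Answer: $\frac{10800}{7} \approx 1542.9$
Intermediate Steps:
$W = -7$
$50 \left(31 + \frac{1}{\left(-2 + 5\right) 0 + W}\right) = 50 \left(31 + \frac{1}{\left(-2 + 5\right) 0 - 7}\right) = 50 \left(31 + \frac{1}{3 \cdot 0 - 7}\right) = 50 \left(31 + \frac{1}{0 - 7}\right) = 50 \left(31 + \frac{1}{-7}\right) = 50 \left(31 - \frac{1}{7}\right) = 50 \cdot \frac{216}{7} = \frac{10800}{7}$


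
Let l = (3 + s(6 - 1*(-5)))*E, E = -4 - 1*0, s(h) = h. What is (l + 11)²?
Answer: 2025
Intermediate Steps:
E = -4 (E = -4 + 0 = -4)
l = -56 (l = (3 + (6 - 1*(-5)))*(-4) = (3 + (6 + 5))*(-4) = (3 + 11)*(-4) = 14*(-4) = -56)
(l + 11)² = (-56 + 11)² = (-45)² = 2025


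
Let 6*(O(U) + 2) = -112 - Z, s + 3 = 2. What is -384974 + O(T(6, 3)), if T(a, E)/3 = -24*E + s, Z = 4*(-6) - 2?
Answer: -1154971/3 ≈ -3.8499e+5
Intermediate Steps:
s = -1 (s = -3 + 2 = -1)
Z = -26 (Z = -24 - 2 = -26)
T(a, E) = -3 - 72*E (T(a, E) = 3*(-24*E - 1) = 3*(-1 - 24*E) = -3 - 72*E)
O(U) = -49/3 (O(U) = -2 + (-112 - 1*(-26))/6 = -2 + (-112 + 26)/6 = -2 + (⅙)*(-86) = -2 - 43/3 = -49/3)
-384974 + O(T(6, 3)) = -384974 - 49/3 = -1154971/3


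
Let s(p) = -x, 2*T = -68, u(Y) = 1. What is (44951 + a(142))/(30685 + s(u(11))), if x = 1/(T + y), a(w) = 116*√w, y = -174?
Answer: 9349808/6382481 + 24128*√142/6382481 ≈ 1.5100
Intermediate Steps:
T = -34 (T = (½)*(-68) = -34)
x = -1/208 (x = 1/(-34 - 174) = 1/(-208) = -1/208 ≈ -0.0048077)
s(p) = 1/208 (s(p) = -1*(-1/208) = 1/208)
(44951 + a(142))/(30685 + s(u(11))) = (44951 + 116*√142)/(30685 + 1/208) = (44951 + 116*√142)/(6382481/208) = (44951 + 116*√142)*(208/6382481) = 9349808/6382481 + 24128*√142/6382481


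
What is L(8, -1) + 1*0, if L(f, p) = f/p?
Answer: -8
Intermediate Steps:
L(8, -1) + 1*0 = 8/(-1) + 1*0 = 8*(-1) + 0 = -8 + 0 = -8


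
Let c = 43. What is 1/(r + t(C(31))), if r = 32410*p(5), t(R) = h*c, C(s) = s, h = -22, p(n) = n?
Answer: 1/161104 ≈ 6.2072e-6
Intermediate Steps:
t(R) = -946 (t(R) = -22*43 = -946)
r = 162050 (r = 32410*5 = 162050)
1/(r + t(C(31))) = 1/(162050 - 946) = 1/161104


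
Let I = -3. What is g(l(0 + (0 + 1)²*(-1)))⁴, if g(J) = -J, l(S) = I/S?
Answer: 81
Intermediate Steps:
l(S) = -3/S
g(l(0 + (0 + 1)²*(-1)))⁴ = (-(-3)/(0 + (0 + 1)²*(-1)))⁴ = (-(-3)/(0 + 1²*(-1)))⁴ = (-(-3)/(0 + 1*(-1)))⁴ = (-(-3)/(0 - 1))⁴ = (-(-3)/(-1))⁴ = (-(-3)*(-1))⁴ = (-1*3)⁴ = (-3)⁴ = 81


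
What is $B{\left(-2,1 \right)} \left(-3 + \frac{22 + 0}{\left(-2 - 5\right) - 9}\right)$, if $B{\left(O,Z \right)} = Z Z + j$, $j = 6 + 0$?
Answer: $- \frac{245}{8} \approx -30.625$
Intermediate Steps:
$j = 6$
$B{\left(O,Z \right)} = 6 + Z^{2}$ ($B{\left(O,Z \right)} = Z Z + 6 = Z^{2} + 6 = 6 + Z^{2}$)
$B{\left(-2,1 \right)} \left(-3 + \frac{22 + 0}{\left(-2 - 5\right) - 9}\right) = \left(6 + 1^{2}\right) \left(-3 + \frac{22 + 0}{\left(-2 - 5\right) - 9}\right) = \left(6 + 1\right) \left(-3 + \frac{22}{-7 - 9}\right) = 7 \left(-3 + \frac{22}{-16}\right) = 7 \left(-3 + 22 \left(- \frac{1}{16}\right)\right) = 7 \left(-3 - \frac{11}{8}\right) = 7 \left(- \frac{35}{8}\right) = - \frac{245}{8}$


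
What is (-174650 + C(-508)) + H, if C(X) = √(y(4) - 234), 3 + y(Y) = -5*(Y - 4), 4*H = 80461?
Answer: -618139/4 + I*√237 ≈ -1.5453e+5 + 15.395*I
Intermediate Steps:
H = 80461/4 (H = (¼)*80461 = 80461/4 ≈ 20115.)
y(Y) = 17 - 5*Y (y(Y) = -3 - 5*(Y - 4) = -3 - 5*(-4 + Y) = -3 + (20 - 5*Y) = 17 - 5*Y)
C(X) = I*√237 (C(X) = √((17 - 5*4) - 234) = √((17 - 20) - 234) = √(-3 - 234) = √(-237) = I*√237)
(-174650 + C(-508)) + H = (-174650 + I*√237) + 80461/4 = -618139/4 + I*√237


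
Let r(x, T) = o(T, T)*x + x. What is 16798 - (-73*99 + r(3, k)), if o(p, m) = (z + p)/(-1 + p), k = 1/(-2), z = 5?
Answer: 24031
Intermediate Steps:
k = -½ ≈ -0.50000
o(p, m) = (5 + p)/(-1 + p)
r(x, T) = x + x*(5 + T)/(-1 + T) (r(x, T) = ((5 + T)/(-1 + T))*x + x = x*(5 + T)/(-1 + T) + x = x + x*(5 + T)/(-1 + T))
16798 - (-73*99 + r(3, k)) = 16798 - (-73*99 + 2*3*(2 - ½)/(-1 - ½)) = 16798 - (-7227 + 2*3*(3/2)/(-3/2)) = 16798 - (-7227 + 2*3*(-⅔)*(3/2)) = 16798 - (-7227 - 6) = 16798 - 1*(-7233) = 16798 + 7233 = 24031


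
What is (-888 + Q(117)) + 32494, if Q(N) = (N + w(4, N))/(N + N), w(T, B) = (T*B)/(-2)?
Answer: 63211/2 ≈ 31606.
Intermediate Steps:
w(T, B) = -B*T/2 (w(T, B) = (B*T)*(-½) = -B*T/2)
Q(N) = -½ (Q(N) = (N - ½*N*4)/(N + N) = (N - 2*N)/((2*N)) = (-N)*(1/(2*N)) = -½)
(-888 + Q(117)) + 32494 = (-888 - ½) + 32494 = -1777/2 + 32494 = 63211/2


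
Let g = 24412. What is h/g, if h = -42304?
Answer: -10576/6103 ≈ -1.7329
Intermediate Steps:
h/g = -42304/24412 = -42304*1/24412 = -10576/6103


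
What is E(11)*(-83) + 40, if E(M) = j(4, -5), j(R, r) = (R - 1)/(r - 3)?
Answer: 569/8 ≈ 71.125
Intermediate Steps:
j(R, r) = (-1 + R)/(-3 + r)
E(M) = -3/8 (E(M) = (-1 + 4)/(-3 - 5) = 3/(-8) = -⅛*3 = -3/8)
E(11)*(-83) + 40 = -3/8*(-83) + 40 = 249/8 + 40 = 569/8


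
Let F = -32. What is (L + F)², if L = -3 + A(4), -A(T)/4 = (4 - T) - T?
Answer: 361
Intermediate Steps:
A(T) = -16 + 8*T (A(T) = -4*((4 - T) - T) = -4*(4 - 2*T) = -16 + 8*T)
L = 13 (L = -3 + (-16 + 8*4) = -3 + (-16 + 32) = -3 + 16 = 13)
(L + F)² = (13 - 32)² = (-19)² = 361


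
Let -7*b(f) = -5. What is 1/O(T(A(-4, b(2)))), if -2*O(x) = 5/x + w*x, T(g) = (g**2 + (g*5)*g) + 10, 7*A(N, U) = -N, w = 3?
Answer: -57428/1042193 ≈ -0.055103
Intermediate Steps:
b(f) = 5/7 (b(f) = -1/7*(-5) = 5/7)
A(N, U) = -N/7 (A(N, U) = (-N)/7 = -N/7)
T(g) = 10 + 6*g**2 (T(g) = (g**2 + (5*g)*g) + 10 = (g**2 + 5*g**2) + 10 = 6*g**2 + 10 = 10 + 6*g**2)
O(x) = -5/(2*x) - 3*x/2 (O(x) = -(5/x + 3*x)/2 = -(3*x + 5/x)/2 = -5/(2*x) - 3*x/2)
1/O(T(A(-4, b(2)))) = 1/((-5 - 3*(10 + 6*(-1/7*(-4))**2)**2)/(2*(10 + 6*(-1/7*(-4))**2))) = 1/((-5 - 3*(10 + 6*(4/7)**2)**2)/(2*(10 + 6*(4/7)**2))) = 1/((-5 - 3*(10 + 6*(16/49))**2)/(2*(10 + 6*(16/49)))) = 1/((-5 - 3*(10 + 96/49)**2)/(2*(10 + 96/49))) = 1/((-5 - 3*(586/49)**2)/(2*(586/49))) = 1/((1/2)*(49/586)*(-5 - 3*343396/2401)) = 1/((1/2)*(49/586)*(-5 - 1030188/2401)) = 1/((1/2)*(49/586)*(-1042193/2401)) = 1/(-1042193/57428) = -57428/1042193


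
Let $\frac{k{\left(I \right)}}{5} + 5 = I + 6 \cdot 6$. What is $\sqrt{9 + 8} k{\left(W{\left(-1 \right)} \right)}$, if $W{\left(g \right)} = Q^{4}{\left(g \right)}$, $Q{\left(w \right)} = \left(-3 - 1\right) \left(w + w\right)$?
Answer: $20635 \sqrt{17} \approx 85080.0$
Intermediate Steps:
$Q{\left(w \right)} = - 8 w$ ($Q{\left(w \right)} = - 4 \cdot 2 w = - 8 w$)
$W{\left(g \right)} = 4096 g^{4}$ ($W{\left(g \right)} = \left(- 8 g\right)^{4} = 4096 g^{4}$)
$k{\left(I \right)} = 155 + 5 I$ ($k{\left(I \right)} = -25 + 5 \left(I + 6 \cdot 6\right) = -25 + 5 \left(I + 36\right) = -25 + 5 \left(36 + I\right) = -25 + \left(180 + 5 I\right) = 155 + 5 I$)
$\sqrt{9 + 8} k{\left(W{\left(-1 \right)} \right)} = \sqrt{9 + 8} \left(155 + 5 \cdot 4096 \left(-1\right)^{4}\right) = \sqrt{17} \left(155 + 5 \cdot 4096 \cdot 1\right) = \sqrt{17} \left(155 + 5 \cdot 4096\right) = \sqrt{17} \left(155 + 20480\right) = \sqrt{17} \cdot 20635 = 20635 \sqrt{17}$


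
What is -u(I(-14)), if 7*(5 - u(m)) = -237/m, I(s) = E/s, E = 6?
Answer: 74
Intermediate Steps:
I(s) = 6/s
u(m) = 5 + 237/(7*m) (u(m) = 5 - (-237)/(7*m) = 5 + 237/(7*m))
-u(I(-14)) = -(5 + 237/(7*((6/(-14))))) = -(5 + 237/(7*((6*(-1/14))))) = -(5 + 237/(7*(-3/7))) = -(5 + (237/7)*(-7/3)) = -(5 - 79) = -1*(-74) = 74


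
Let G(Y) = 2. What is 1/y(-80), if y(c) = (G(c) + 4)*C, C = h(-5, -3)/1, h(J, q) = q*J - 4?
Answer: 1/66 ≈ 0.015152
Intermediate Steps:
h(J, q) = -4 + J*q (h(J, q) = J*q - 4 = -4 + J*q)
C = 11 (C = (-4 - 5*(-3))/1 = (-4 + 15)*1 = 11*1 = 11)
y(c) = 66 (y(c) = (2 + 4)*11 = 6*11 = 66)
1/y(-80) = 1/66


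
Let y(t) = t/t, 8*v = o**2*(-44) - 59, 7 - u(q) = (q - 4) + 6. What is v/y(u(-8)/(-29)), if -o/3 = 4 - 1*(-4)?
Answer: -25403/8 ≈ -3175.4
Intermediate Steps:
o = -24 (o = -3*(4 - 1*(-4)) = -3*(4 + 4) = -3*8 = -24)
u(q) = 5 - q (u(q) = 7 - ((q - 4) + 6) = 7 - ((-4 + q) + 6) = 7 - (2 + q) = 7 + (-2 - q) = 5 - q)
v = -25403/8 (v = ((-24)**2*(-44) - 59)/8 = (576*(-44) - 59)/8 = (-25344 - 59)/8 = (1/8)*(-25403) = -25403/8 ≈ -3175.4)
y(t) = 1
v/y(u(-8)/(-29)) = -25403/8/1 = -25403/8*1 = -25403/8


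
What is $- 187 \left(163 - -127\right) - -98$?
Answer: $-54132$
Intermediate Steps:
$- 187 \left(163 - -127\right) - -98 = - 187 \left(163 + 127\right) + 98 = \left(-187\right) 290 + 98 = -54230 + 98 = -54132$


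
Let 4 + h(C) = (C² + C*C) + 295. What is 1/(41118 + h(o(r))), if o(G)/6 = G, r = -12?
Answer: 1/51777 ≈ 1.9314e-5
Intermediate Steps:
o(G) = 6*G
h(C) = 291 + 2*C² (h(C) = -4 + ((C² + C*C) + 295) = -4 + ((C² + C²) + 295) = -4 + (2*C² + 295) = -4 + (295 + 2*C²) = 291 + 2*C²)
1/(41118 + h(o(r))) = 1/(41118 + (291 + 2*(6*(-12))²)) = 1/(41118 + (291 + 2*(-72)²)) = 1/(41118 + (291 + 2*5184)) = 1/(41118 + (291 + 10368)) = 1/(41118 + 10659) = 1/51777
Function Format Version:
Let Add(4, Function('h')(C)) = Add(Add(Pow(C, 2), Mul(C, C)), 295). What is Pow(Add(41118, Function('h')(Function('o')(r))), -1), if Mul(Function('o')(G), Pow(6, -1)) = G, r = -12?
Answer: Rational(1, 51777) ≈ 1.9314e-5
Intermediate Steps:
Function('o')(G) = Mul(6, G)
Function('h')(C) = Add(291, Mul(2, Pow(C, 2))) (Function('h')(C) = Add(-4, Add(Add(Pow(C, 2), Mul(C, C)), 295)) = Add(-4, Add(Add(Pow(C, 2), Pow(C, 2)), 295)) = Add(-4, Add(Mul(2, Pow(C, 2)), 295)) = Add(-4, Add(295, Mul(2, Pow(C, 2)))) = Add(291, Mul(2, Pow(C, 2))))
Pow(Add(41118, Function('h')(Function('o')(r))), -1) = Pow(Add(41118, Add(291, Mul(2, Pow(Mul(6, -12), 2)))), -1) = Pow(Add(41118, Add(291, Mul(2, Pow(-72, 2)))), -1) = Pow(Add(41118, Add(291, Mul(2, 5184))), -1) = Pow(Add(41118, Add(291, 10368)), -1) = Pow(Add(41118, 10659), -1) = Pow(51777, -1) = Rational(1, 51777)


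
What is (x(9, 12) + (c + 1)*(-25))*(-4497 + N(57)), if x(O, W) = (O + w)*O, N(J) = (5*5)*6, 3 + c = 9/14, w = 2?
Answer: -1155681/2 ≈ -5.7784e+5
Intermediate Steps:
c = -33/14 (c = -3 + 9/14 = -33/14 ≈ -2.3571)
N(J) = 150 (N(J) = 25*6 = 150)
x(O, W) = O*(2 + O) (x(O, W) = (O + 2)*O = (2 + O)*O = O*(2 + O))
(x(9, 12) + (c + 1)*(-25))*(-4497 + N(57)) = (9*(2 + 9) + (-33/14 + 1)*(-25))*(-4497 + 150) = (9*11 - 19/14*(-25))*(-4347) = (99 + 475/14)*(-4347) = (1861/14)*(-4347) = -1155681/2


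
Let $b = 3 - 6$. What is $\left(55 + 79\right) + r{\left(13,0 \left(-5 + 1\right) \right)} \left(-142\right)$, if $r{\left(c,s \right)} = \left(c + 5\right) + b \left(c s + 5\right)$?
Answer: $-292$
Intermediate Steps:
$b = -3$ ($b = 3 - 6 = -3$)
$r{\left(c,s \right)} = -10 + c - 3 c s$ ($r{\left(c,s \right)} = \left(c + 5\right) - 3 \left(c s + 5\right) = \left(5 + c\right) - 3 \left(5 + c s\right) = \left(5 + c\right) - \left(15 + 3 c s\right) = -10 + c - 3 c s$)
$\left(55 + 79\right) + r{\left(13,0 \left(-5 + 1\right) \right)} \left(-142\right) = \left(55 + 79\right) + \left(-10 + 13 - 39 \cdot 0 \left(-5 + 1\right)\right) \left(-142\right) = 134 + \left(-10 + 13 - 39 \cdot 0 \left(-4\right)\right) \left(-142\right) = 134 + \left(-10 + 13 - 39 \cdot 0\right) \left(-142\right) = 134 + \left(-10 + 13 + 0\right) \left(-142\right) = 134 + 3 \left(-142\right) = 134 - 426 = -292$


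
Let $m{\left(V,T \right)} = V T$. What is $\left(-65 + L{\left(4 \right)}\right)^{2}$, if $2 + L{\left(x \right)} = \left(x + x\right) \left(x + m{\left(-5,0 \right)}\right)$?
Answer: $1225$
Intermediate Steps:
$m{\left(V,T \right)} = T V$
$L{\left(x \right)} = -2 + 2 x^{2}$ ($L{\left(x \right)} = -2 + \left(x + x\right) \left(x + 0 \left(-5\right)\right) = -2 + 2 x \left(x + 0\right) = -2 + 2 x x = -2 + 2 x^{2}$)
$\left(-65 + L{\left(4 \right)}\right)^{2} = \left(-65 - \left(2 - 2 \cdot 4^{2}\right)\right)^{2} = \left(-65 + \left(-2 + 2 \cdot 16\right)\right)^{2} = \left(-65 + \left(-2 + 32\right)\right)^{2} = \left(-65 + 30\right)^{2} = \left(-35\right)^{2} = 1225$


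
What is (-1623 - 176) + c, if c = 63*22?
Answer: -413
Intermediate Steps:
c = 1386
(-1623 - 176) + c = (-1623 - 176) + 1386 = -1799 + 1386 = -413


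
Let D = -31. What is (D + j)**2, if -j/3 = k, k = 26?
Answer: 11881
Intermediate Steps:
j = -78 (j = -3*26 = -78)
(D + j)**2 = (-31 - 78)**2 = (-109)**2 = 11881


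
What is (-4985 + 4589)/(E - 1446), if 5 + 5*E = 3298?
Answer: 1980/3937 ≈ 0.50292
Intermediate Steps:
E = 3293/5 (E = -1 + (1/5)*3298 = -1 + 3298/5 = 3293/5 ≈ 658.60)
(-4985 + 4589)/(E - 1446) = (-4985 + 4589)/(3293/5 - 1446) = -396/(-3937/5) = -396*(-5/3937) = 1980/3937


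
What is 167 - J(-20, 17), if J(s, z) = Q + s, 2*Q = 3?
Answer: 371/2 ≈ 185.50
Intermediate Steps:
Q = 3/2 (Q = (½)*3 = 3/2 ≈ 1.5000)
J(s, z) = 3/2 + s
167 - J(-20, 17) = 167 - (3/2 - 20) = 167 - 1*(-37/2) = 167 + 37/2 = 371/2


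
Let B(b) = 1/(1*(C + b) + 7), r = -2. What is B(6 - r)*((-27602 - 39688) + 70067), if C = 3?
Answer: 2777/18 ≈ 154.28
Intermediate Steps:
B(b) = 1/(10 + b) (B(b) = 1/(1*(3 + b) + 7) = 1/((3 + b) + 7) = 1/(10 + b))
B(6 - r)*((-27602 - 39688) + 70067) = ((-27602 - 39688) + 70067)/(10 + (6 - 1*(-2))) = (-67290 + 70067)/(10 + (6 + 2)) = 2777/(10 + 8) = 2777/18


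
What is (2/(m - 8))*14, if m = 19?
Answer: 28/11 ≈ 2.5455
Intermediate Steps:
(2/(m - 8))*14 = (2/(19 - 8))*14 = (2/11)*14 = 28/11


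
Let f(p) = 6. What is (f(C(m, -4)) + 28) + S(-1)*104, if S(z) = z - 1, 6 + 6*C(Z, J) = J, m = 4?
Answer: -174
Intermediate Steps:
C(Z, J) = -1 + J/6
S(z) = -1 + z
(f(C(m, -4)) + 28) + S(-1)*104 = (6 + 28) + (-1 - 1)*104 = 34 - 2*104 = 34 - 208 = -174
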